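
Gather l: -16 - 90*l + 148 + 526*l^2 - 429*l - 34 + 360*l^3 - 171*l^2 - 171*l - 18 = 360*l^3 + 355*l^2 - 690*l + 80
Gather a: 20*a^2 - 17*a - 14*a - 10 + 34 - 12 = 20*a^2 - 31*a + 12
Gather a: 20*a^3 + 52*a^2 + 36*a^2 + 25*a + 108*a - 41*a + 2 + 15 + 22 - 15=20*a^3 + 88*a^2 + 92*a + 24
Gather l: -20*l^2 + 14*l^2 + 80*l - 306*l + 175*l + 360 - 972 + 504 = -6*l^2 - 51*l - 108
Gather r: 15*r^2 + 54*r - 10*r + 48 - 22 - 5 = 15*r^2 + 44*r + 21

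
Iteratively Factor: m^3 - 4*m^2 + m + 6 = (m - 3)*(m^2 - m - 2) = (m - 3)*(m - 2)*(m + 1)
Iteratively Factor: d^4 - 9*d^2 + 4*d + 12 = (d - 2)*(d^3 + 2*d^2 - 5*d - 6) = (d - 2)^2*(d^2 + 4*d + 3) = (d - 2)^2*(d + 3)*(d + 1)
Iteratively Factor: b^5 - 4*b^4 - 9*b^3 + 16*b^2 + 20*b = (b + 1)*(b^4 - 5*b^3 - 4*b^2 + 20*b) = (b - 2)*(b + 1)*(b^3 - 3*b^2 - 10*b) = (b - 5)*(b - 2)*(b + 1)*(b^2 + 2*b) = (b - 5)*(b - 2)*(b + 1)*(b + 2)*(b)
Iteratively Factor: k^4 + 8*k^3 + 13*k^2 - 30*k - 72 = (k - 2)*(k^3 + 10*k^2 + 33*k + 36) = (k - 2)*(k + 3)*(k^2 + 7*k + 12) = (k - 2)*(k + 3)*(k + 4)*(k + 3)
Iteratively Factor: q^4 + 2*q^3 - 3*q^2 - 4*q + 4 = (q - 1)*(q^3 + 3*q^2 - 4) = (q - 1)^2*(q^2 + 4*q + 4) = (q - 1)^2*(q + 2)*(q + 2)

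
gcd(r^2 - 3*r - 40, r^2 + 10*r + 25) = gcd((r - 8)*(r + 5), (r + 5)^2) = r + 5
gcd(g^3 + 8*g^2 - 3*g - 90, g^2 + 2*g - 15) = g^2 + 2*g - 15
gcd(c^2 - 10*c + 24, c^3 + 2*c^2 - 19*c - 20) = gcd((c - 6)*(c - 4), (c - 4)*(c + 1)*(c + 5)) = c - 4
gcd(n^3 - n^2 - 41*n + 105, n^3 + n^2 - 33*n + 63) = n^2 + 4*n - 21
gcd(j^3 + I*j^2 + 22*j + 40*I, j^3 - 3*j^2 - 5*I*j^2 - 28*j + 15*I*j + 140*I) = j - 5*I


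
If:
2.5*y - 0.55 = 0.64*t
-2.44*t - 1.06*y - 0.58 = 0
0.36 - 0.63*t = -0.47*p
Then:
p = -1.17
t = -0.30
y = 0.14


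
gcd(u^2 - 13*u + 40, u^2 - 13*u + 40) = u^2 - 13*u + 40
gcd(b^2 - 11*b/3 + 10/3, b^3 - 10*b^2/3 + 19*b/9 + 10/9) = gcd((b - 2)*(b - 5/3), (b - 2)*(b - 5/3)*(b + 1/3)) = b^2 - 11*b/3 + 10/3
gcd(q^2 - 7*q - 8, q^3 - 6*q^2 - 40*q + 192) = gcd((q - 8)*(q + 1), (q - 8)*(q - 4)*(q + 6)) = q - 8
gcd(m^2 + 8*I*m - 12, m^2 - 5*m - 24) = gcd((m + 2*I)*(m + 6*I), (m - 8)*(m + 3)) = 1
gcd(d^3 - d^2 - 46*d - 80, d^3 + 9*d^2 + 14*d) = d + 2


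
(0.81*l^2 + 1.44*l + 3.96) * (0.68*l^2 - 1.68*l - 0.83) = 0.5508*l^4 - 0.3816*l^3 - 0.3987*l^2 - 7.848*l - 3.2868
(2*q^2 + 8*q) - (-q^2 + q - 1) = 3*q^2 + 7*q + 1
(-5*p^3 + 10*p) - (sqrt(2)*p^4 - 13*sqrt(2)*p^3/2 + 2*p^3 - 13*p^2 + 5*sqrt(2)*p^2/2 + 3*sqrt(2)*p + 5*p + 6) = -sqrt(2)*p^4 - 7*p^3 + 13*sqrt(2)*p^3/2 - 5*sqrt(2)*p^2/2 + 13*p^2 - 3*sqrt(2)*p + 5*p - 6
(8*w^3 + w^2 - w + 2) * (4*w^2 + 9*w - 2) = 32*w^5 + 76*w^4 - 11*w^3 - 3*w^2 + 20*w - 4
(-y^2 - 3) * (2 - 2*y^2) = 2*y^4 + 4*y^2 - 6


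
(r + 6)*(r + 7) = r^2 + 13*r + 42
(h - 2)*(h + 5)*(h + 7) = h^3 + 10*h^2 + 11*h - 70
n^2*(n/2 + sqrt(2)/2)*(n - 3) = n^4/2 - 3*n^3/2 + sqrt(2)*n^3/2 - 3*sqrt(2)*n^2/2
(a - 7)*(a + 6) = a^2 - a - 42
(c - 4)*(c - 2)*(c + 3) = c^3 - 3*c^2 - 10*c + 24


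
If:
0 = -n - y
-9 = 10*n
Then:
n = -9/10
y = 9/10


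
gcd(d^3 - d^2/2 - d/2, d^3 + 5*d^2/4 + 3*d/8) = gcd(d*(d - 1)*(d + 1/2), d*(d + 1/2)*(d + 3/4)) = d^2 + d/2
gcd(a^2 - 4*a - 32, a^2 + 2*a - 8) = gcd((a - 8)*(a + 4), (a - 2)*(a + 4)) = a + 4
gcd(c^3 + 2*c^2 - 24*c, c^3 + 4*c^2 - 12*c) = c^2 + 6*c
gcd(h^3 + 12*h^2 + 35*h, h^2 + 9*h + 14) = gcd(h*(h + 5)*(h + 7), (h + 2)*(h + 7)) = h + 7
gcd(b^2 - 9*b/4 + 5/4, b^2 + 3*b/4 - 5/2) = b - 5/4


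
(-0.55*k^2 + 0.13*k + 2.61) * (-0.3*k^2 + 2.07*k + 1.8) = 0.165*k^4 - 1.1775*k^3 - 1.5039*k^2 + 5.6367*k + 4.698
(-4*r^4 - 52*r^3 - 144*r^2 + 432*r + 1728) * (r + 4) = -4*r^5 - 68*r^4 - 352*r^3 - 144*r^2 + 3456*r + 6912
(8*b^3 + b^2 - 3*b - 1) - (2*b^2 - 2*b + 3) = 8*b^3 - b^2 - b - 4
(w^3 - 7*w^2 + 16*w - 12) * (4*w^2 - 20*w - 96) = 4*w^5 - 48*w^4 + 108*w^3 + 304*w^2 - 1296*w + 1152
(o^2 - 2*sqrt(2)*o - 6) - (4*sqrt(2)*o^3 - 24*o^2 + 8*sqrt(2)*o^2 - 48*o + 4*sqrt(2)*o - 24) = -4*sqrt(2)*o^3 - 8*sqrt(2)*o^2 + 25*o^2 - 6*sqrt(2)*o + 48*o + 18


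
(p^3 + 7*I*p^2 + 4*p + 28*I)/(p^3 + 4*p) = (p + 7*I)/p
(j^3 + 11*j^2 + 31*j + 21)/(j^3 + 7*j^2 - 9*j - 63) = (j + 1)/(j - 3)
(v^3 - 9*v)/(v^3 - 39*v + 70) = v*(v^2 - 9)/(v^3 - 39*v + 70)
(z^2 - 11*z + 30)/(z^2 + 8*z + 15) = (z^2 - 11*z + 30)/(z^2 + 8*z + 15)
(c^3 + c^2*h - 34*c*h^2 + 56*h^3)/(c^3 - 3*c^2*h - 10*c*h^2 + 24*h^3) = (c + 7*h)/(c + 3*h)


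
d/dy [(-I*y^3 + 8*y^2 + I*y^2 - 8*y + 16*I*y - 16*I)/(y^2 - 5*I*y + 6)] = (-I*y^4 - 10*y^3 + y^2*(13 - 74*I) + y*(96 + 44*I) + 32 + 96*I)/(y^4 - 10*I*y^3 - 13*y^2 - 60*I*y + 36)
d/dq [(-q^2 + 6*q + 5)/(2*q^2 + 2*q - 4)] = (-7*q^2 - 6*q - 17)/(2*(q^4 + 2*q^3 - 3*q^2 - 4*q + 4))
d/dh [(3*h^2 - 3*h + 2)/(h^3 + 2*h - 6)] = (-3*h^4 + 6*h^3 - 36*h + 14)/(h^6 + 4*h^4 - 12*h^3 + 4*h^2 - 24*h + 36)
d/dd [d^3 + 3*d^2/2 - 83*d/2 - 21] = 3*d^2 + 3*d - 83/2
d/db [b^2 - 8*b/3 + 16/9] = 2*b - 8/3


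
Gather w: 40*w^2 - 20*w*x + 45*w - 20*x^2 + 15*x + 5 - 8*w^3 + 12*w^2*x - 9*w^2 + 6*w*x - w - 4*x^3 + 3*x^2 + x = -8*w^3 + w^2*(12*x + 31) + w*(44 - 14*x) - 4*x^3 - 17*x^2 + 16*x + 5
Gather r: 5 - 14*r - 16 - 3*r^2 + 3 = -3*r^2 - 14*r - 8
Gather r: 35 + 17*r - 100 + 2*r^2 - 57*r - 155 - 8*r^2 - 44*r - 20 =-6*r^2 - 84*r - 240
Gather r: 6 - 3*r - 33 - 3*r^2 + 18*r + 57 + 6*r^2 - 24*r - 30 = 3*r^2 - 9*r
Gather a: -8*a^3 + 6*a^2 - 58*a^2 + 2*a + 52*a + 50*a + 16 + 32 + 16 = -8*a^3 - 52*a^2 + 104*a + 64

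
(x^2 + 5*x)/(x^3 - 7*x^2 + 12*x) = (x + 5)/(x^2 - 7*x + 12)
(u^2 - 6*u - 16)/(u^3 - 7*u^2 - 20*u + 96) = (u + 2)/(u^2 + u - 12)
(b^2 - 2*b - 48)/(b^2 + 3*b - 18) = (b - 8)/(b - 3)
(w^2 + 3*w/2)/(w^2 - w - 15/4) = 2*w/(2*w - 5)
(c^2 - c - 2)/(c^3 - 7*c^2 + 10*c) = (c + 1)/(c*(c - 5))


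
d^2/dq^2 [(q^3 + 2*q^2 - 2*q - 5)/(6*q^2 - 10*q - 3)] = 2*(166*q^3 - 342*q^2 + 819*q - 512)/(216*q^6 - 1080*q^5 + 1476*q^4 + 80*q^3 - 738*q^2 - 270*q - 27)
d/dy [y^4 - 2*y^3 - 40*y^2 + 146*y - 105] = 4*y^3 - 6*y^2 - 80*y + 146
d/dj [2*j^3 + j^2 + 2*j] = 6*j^2 + 2*j + 2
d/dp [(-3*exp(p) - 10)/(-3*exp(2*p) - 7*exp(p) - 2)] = (-(3*exp(p) + 10)*(6*exp(p) + 7) + 9*exp(2*p) + 21*exp(p) + 6)*exp(p)/(3*exp(2*p) + 7*exp(p) + 2)^2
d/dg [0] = 0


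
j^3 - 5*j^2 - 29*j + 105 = (j - 7)*(j - 3)*(j + 5)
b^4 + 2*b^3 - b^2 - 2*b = b*(b - 1)*(b + 1)*(b + 2)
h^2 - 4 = (h - 2)*(h + 2)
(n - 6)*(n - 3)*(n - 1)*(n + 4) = n^4 - 6*n^3 - 13*n^2 + 90*n - 72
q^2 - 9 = (q - 3)*(q + 3)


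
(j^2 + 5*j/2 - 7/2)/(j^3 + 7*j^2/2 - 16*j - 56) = (j - 1)/(j^2 - 16)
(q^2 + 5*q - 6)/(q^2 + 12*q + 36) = (q - 1)/(q + 6)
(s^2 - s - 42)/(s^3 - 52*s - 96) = (s - 7)/(s^2 - 6*s - 16)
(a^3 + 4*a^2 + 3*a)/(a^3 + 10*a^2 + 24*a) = (a^2 + 4*a + 3)/(a^2 + 10*a + 24)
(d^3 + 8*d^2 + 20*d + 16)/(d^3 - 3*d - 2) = (d^3 + 8*d^2 + 20*d + 16)/(d^3 - 3*d - 2)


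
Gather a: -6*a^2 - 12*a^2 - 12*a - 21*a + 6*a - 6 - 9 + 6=-18*a^2 - 27*a - 9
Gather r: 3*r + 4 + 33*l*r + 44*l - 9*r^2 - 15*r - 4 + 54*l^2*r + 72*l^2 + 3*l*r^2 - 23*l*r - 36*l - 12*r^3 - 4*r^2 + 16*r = 72*l^2 + 8*l - 12*r^3 + r^2*(3*l - 13) + r*(54*l^2 + 10*l + 4)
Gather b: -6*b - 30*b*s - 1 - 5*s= b*(-30*s - 6) - 5*s - 1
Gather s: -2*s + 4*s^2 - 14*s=4*s^2 - 16*s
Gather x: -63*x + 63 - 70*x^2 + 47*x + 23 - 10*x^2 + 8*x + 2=-80*x^2 - 8*x + 88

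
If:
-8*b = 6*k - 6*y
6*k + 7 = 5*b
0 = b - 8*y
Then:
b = 4/7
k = -29/42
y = 1/14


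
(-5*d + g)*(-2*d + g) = 10*d^2 - 7*d*g + g^2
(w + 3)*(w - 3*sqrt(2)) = w^2 - 3*sqrt(2)*w + 3*w - 9*sqrt(2)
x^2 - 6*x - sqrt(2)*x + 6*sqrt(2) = (x - 6)*(x - sqrt(2))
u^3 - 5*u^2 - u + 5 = (u - 5)*(u - 1)*(u + 1)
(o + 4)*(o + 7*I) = o^2 + 4*o + 7*I*o + 28*I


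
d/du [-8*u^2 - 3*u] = -16*u - 3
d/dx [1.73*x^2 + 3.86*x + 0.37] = 3.46*x + 3.86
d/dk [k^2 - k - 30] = 2*k - 1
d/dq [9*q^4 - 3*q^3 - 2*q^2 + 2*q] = 36*q^3 - 9*q^2 - 4*q + 2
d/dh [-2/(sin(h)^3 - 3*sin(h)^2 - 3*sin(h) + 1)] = 6*(sin(h)^2 - 2*sin(h) - 1)*cos(h)/(sin(h)^3 - 3*sin(h)^2 - 3*sin(h) + 1)^2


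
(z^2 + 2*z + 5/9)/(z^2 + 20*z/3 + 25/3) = (z + 1/3)/(z + 5)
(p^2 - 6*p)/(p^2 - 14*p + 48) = p/(p - 8)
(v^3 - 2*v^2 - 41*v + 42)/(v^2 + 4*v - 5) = (v^2 - v - 42)/(v + 5)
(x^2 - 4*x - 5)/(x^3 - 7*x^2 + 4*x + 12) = (x - 5)/(x^2 - 8*x + 12)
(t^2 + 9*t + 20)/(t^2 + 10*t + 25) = (t + 4)/(t + 5)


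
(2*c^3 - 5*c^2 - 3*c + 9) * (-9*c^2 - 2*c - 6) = -18*c^5 + 41*c^4 + 25*c^3 - 45*c^2 - 54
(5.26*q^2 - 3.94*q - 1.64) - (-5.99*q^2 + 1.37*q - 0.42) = 11.25*q^2 - 5.31*q - 1.22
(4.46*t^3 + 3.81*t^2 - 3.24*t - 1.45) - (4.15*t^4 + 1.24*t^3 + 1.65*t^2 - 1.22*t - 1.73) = -4.15*t^4 + 3.22*t^3 + 2.16*t^2 - 2.02*t + 0.28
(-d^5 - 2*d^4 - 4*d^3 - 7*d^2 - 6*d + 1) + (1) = -d^5 - 2*d^4 - 4*d^3 - 7*d^2 - 6*d + 2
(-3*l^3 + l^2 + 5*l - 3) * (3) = -9*l^3 + 3*l^2 + 15*l - 9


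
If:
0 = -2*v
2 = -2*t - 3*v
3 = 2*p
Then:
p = 3/2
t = -1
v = 0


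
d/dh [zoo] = 0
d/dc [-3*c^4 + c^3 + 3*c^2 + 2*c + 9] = -12*c^3 + 3*c^2 + 6*c + 2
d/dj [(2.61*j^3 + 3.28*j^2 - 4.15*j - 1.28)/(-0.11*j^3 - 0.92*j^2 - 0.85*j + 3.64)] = (-1.11022302462516e-16*j^5 - 2.0404*j^4 - 5.35*j^3 + 21.4728*j^2 + 21.5232*j - 16.194)/(0.0121*j^6 + 0.2024*j^5 + 1.0334*j^4 + 0.7632*j^3 - 5.9751*j^2 - 6.188*j + 13.2496)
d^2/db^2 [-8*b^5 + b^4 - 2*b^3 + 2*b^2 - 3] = -160*b^3 + 12*b^2 - 12*b + 4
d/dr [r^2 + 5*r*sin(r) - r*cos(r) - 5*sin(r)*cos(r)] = r*sin(r) + 5*r*cos(r) + 2*r + 5*sin(r) - cos(r) - 5*cos(2*r)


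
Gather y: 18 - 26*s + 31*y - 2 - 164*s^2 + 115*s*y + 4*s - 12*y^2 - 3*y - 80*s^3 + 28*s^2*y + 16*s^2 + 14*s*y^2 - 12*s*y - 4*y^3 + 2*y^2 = -80*s^3 - 148*s^2 - 22*s - 4*y^3 + y^2*(14*s - 10) + y*(28*s^2 + 103*s + 28) + 16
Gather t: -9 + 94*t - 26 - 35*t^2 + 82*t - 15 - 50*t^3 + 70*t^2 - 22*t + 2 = -50*t^3 + 35*t^2 + 154*t - 48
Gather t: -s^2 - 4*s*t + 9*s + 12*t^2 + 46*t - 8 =-s^2 + 9*s + 12*t^2 + t*(46 - 4*s) - 8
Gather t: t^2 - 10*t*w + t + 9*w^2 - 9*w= t^2 + t*(1 - 10*w) + 9*w^2 - 9*w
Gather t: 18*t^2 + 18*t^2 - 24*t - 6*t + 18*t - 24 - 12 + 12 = 36*t^2 - 12*t - 24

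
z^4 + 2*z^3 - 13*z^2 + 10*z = z*(z - 2)*(z - 1)*(z + 5)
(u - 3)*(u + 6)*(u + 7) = u^3 + 10*u^2 + 3*u - 126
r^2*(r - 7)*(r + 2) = r^4 - 5*r^3 - 14*r^2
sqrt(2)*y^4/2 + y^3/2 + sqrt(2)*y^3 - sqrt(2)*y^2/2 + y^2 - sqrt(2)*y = y*(y + 2)*(y - sqrt(2)/2)*(sqrt(2)*y/2 + 1)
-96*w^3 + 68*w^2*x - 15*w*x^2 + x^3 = (-8*w + x)*(-4*w + x)*(-3*w + x)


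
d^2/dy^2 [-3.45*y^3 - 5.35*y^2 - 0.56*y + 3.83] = -20.7*y - 10.7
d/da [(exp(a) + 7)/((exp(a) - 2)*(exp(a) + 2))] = (-exp(2*a) - 14*exp(a) - 4)*exp(a)/(exp(4*a) - 8*exp(2*a) + 16)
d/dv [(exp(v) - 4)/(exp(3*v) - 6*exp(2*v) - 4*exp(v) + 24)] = ((exp(v) - 4)*(-3*exp(2*v) + 12*exp(v) + 4) + exp(3*v) - 6*exp(2*v) - 4*exp(v) + 24)*exp(v)/(exp(3*v) - 6*exp(2*v) - 4*exp(v) + 24)^2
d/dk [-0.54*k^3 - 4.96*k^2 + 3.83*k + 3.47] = -1.62*k^2 - 9.92*k + 3.83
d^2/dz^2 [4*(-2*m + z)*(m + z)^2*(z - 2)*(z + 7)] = -16*m^3 - 72*m^2*z - 120*m^2 + 80*z^3 + 240*z^2 - 336*z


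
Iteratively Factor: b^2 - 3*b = (b)*(b - 3)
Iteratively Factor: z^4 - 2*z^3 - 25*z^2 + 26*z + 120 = (z - 5)*(z^3 + 3*z^2 - 10*z - 24) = (z - 5)*(z - 3)*(z^2 + 6*z + 8) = (z - 5)*(z - 3)*(z + 2)*(z + 4)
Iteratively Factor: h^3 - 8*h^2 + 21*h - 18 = (h - 2)*(h^2 - 6*h + 9) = (h - 3)*(h - 2)*(h - 3)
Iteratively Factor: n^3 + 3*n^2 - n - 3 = (n + 1)*(n^2 + 2*n - 3) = (n - 1)*(n + 1)*(n + 3)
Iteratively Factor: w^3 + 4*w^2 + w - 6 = (w - 1)*(w^2 + 5*w + 6) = (w - 1)*(w + 2)*(w + 3)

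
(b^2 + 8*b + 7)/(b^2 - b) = (b^2 + 8*b + 7)/(b*(b - 1))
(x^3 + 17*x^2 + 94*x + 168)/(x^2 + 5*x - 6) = (x^2 + 11*x + 28)/(x - 1)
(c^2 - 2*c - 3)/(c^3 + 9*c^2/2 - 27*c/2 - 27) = 2*(c + 1)/(2*c^2 + 15*c + 18)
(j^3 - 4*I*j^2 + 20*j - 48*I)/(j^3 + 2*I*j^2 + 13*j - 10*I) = (j^2 - 2*I*j + 24)/(j^2 + 4*I*j + 5)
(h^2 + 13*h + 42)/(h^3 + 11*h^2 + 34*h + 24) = (h + 7)/(h^2 + 5*h + 4)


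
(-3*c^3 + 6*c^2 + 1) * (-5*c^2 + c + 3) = 15*c^5 - 33*c^4 - 3*c^3 + 13*c^2 + c + 3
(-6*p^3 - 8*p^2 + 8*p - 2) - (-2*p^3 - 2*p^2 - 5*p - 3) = -4*p^3 - 6*p^2 + 13*p + 1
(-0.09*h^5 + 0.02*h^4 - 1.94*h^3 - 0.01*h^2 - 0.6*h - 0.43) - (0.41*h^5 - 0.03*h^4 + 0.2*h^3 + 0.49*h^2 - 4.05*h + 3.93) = -0.5*h^5 + 0.05*h^4 - 2.14*h^3 - 0.5*h^2 + 3.45*h - 4.36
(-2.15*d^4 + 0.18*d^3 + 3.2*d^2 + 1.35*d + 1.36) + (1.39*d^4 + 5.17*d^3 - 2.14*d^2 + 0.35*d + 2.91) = -0.76*d^4 + 5.35*d^3 + 1.06*d^2 + 1.7*d + 4.27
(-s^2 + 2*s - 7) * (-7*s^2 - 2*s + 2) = 7*s^4 - 12*s^3 + 43*s^2 + 18*s - 14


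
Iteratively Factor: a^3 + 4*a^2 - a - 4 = (a - 1)*(a^2 + 5*a + 4) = (a - 1)*(a + 1)*(a + 4)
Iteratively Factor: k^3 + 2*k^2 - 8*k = (k + 4)*(k^2 - 2*k) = k*(k + 4)*(k - 2)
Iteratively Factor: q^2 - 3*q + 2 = (q - 2)*(q - 1)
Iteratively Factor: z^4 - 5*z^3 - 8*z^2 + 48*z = (z)*(z^3 - 5*z^2 - 8*z + 48) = z*(z - 4)*(z^2 - z - 12) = z*(z - 4)*(z + 3)*(z - 4)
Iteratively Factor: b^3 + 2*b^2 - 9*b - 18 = (b + 2)*(b^2 - 9) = (b + 2)*(b + 3)*(b - 3)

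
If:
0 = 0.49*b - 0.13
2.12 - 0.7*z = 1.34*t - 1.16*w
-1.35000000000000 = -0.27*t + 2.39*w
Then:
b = 0.27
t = 1.21160102443414 - 0.579012943863778*z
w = -0.0654115041185021*z - 0.427978126946771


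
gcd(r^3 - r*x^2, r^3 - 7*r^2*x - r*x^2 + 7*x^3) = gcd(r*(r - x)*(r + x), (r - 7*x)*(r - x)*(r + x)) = -r^2 + x^2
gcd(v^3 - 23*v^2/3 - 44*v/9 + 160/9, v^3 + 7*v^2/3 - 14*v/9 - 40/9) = v^2 + v/3 - 20/9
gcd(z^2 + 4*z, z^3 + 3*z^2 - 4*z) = z^2 + 4*z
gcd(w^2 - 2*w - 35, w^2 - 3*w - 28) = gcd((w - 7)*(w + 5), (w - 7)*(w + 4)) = w - 7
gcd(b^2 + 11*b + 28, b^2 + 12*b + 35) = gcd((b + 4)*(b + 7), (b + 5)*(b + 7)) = b + 7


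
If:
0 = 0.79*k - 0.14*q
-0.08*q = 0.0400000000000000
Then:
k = -0.09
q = -0.50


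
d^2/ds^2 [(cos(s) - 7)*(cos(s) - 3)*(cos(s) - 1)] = -127*cos(s)/4 + 22*cos(2*s) - 9*cos(3*s)/4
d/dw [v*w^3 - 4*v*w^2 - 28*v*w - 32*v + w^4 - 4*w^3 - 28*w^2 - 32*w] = 3*v*w^2 - 8*v*w - 28*v + 4*w^3 - 12*w^2 - 56*w - 32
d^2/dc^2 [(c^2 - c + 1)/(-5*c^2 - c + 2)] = 2*(30*c^3 - 105*c^2 + 15*c - 13)/(125*c^6 + 75*c^5 - 135*c^4 - 59*c^3 + 54*c^2 + 12*c - 8)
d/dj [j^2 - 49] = 2*j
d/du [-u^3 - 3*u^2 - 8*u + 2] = -3*u^2 - 6*u - 8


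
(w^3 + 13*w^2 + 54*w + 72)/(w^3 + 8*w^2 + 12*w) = (w^2 + 7*w + 12)/(w*(w + 2))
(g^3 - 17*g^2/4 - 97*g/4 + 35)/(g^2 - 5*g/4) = g - 3 - 28/g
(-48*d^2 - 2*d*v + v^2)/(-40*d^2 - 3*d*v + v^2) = (6*d + v)/(5*d + v)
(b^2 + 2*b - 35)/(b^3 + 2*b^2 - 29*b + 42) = (b - 5)/(b^2 - 5*b + 6)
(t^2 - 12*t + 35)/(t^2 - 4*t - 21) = (t - 5)/(t + 3)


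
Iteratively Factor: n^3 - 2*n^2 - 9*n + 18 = (n + 3)*(n^2 - 5*n + 6) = (n - 2)*(n + 3)*(n - 3)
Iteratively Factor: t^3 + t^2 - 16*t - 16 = (t + 1)*(t^2 - 16) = (t + 1)*(t + 4)*(t - 4)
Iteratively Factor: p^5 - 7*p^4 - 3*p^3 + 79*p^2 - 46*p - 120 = (p - 5)*(p^4 - 2*p^3 - 13*p^2 + 14*p + 24) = (p - 5)*(p + 1)*(p^3 - 3*p^2 - 10*p + 24) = (p - 5)*(p - 4)*(p + 1)*(p^2 + p - 6) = (p - 5)*(p - 4)*(p + 1)*(p + 3)*(p - 2)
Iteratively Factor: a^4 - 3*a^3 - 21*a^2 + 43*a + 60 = (a + 1)*(a^3 - 4*a^2 - 17*a + 60) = (a - 3)*(a + 1)*(a^2 - a - 20) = (a - 5)*(a - 3)*(a + 1)*(a + 4)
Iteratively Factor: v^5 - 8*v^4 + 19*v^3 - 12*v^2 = (v - 3)*(v^4 - 5*v^3 + 4*v^2) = v*(v - 3)*(v^3 - 5*v^2 + 4*v) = v^2*(v - 3)*(v^2 - 5*v + 4) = v^2*(v - 4)*(v - 3)*(v - 1)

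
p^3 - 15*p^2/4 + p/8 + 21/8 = (p - 7/2)*(p - 1)*(p + 3/4)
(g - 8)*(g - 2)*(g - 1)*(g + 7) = g^4 - 4*g^3 - 51*g^2 + 166*g - 112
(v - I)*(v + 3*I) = v^2 + 2*I*v + 3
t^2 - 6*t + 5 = (t - 5)*(t - 1)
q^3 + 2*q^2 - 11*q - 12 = (q - 3)*(q + 1)*(q + 4)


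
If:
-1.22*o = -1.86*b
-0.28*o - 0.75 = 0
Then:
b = -1.76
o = -2.68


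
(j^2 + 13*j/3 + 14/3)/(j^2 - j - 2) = (j^2 + 13*j/3 + 14/3)/(j^2 - j - 2)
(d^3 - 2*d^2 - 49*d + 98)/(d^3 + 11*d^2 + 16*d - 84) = (d - 7)/(d + 6)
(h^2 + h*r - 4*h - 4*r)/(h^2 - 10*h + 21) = (h^2 + h*r - 4*h - 4*r)/(h^2 - 10*h + 21)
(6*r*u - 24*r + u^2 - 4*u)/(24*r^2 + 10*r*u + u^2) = (u - 4)/(4*r + u)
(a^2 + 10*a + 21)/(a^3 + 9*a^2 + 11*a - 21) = 1/(a - 1)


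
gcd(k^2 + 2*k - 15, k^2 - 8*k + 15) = k - 3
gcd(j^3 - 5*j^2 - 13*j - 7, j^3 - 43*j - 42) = j^2 - 6*j - 7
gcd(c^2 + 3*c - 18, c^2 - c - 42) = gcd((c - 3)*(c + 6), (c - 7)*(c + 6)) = c + 6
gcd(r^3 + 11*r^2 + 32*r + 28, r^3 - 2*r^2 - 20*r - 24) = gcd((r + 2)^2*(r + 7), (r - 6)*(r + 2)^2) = r^2 + 4*r + 4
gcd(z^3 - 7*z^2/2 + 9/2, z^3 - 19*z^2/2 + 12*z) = z - 3/2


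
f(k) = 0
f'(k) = 0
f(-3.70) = 0.00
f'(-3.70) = 0.00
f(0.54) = 0.00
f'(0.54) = 0.00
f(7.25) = 0.00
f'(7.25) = 0.00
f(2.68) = 0.00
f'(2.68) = 0.00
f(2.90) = 0.00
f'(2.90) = 0.00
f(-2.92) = 0.00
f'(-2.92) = 0.00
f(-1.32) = 0.00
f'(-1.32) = 0.00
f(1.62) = 0.00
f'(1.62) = 0.00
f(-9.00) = 0.00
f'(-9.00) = 0.00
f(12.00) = 0.00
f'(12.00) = 0.00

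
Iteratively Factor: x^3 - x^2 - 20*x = (x - 5)*(x^2 + 4*x) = x*(x - 5)*(x + 4)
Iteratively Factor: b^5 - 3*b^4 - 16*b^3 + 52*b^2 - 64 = (b + 1)*(b^4 - 4*b^3 - 12*b^2 + 64*b - 64) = (b - 4)*(b + 1)*(b^3 - 12*b + 16) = (b - 4)*(b + 1)*(b + 4)*(b^2 - 4*b + 4) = (b - 4)*(b - 2)*(b + 1)*(b + 4)*(b - 2)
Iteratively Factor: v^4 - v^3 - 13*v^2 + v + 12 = (v + 1)*(v^3 - 2*v^2 - 11*v + 12) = (v - 4)*(v + 1)*(v^2 + 2*v - 3) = (v - 4)*(v - 1)*(v + 1)*(v + 3)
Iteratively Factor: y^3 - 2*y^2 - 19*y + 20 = (y - 1)*(y^2 - y - 20) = (y - 1)*(y + 4)*(y - 5)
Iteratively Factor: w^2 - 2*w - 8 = (w + 2)*(w - 4)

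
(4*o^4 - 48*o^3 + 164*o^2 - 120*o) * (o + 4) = 4*o^5 - 32*o^4 - 28*o^3 + 536*o^2 - 480*o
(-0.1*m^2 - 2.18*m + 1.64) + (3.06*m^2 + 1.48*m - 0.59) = 2.96*m^2 - 0.7*m + 1.05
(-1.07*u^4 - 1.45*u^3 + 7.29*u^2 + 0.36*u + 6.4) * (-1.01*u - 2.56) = 1.0807*u^5 + 4.2037*u^4 - 3.6509*u^3 - 19.026*u^2 - 7.3856*u - 16.384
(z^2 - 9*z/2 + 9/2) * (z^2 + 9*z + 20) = z^4 + 9*z^3/2 - 16*z^2 - 99*z/2 + 90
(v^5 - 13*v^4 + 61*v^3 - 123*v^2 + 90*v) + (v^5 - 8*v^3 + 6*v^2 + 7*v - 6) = 2*v^5 - 13*v^4 + 53*v^3 - 117*v^2 + 97*v - 6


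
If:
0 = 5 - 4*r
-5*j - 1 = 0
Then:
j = -1/5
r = 5/4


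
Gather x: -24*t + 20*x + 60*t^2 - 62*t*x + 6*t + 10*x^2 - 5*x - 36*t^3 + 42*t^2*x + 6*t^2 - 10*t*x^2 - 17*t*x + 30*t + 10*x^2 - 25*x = -36*t^3 + 66*t^2 + 12*t + x^2*(20 - 10*t) + x*(42*t^2 - 79*t - 10)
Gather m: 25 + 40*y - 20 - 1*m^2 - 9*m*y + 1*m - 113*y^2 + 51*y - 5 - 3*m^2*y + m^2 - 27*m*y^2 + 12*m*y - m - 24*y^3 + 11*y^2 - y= -3*m^2*y + m*(-27*y^2 + 3*y) - 24*y^3 - 102*y^2 + 90*y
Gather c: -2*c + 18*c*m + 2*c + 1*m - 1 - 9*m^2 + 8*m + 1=18*c*m - 9*m^2 + 9*m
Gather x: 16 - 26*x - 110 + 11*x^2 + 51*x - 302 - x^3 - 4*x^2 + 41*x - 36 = -x^3 + 7*x^2 + 66*x - 432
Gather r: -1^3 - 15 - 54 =-70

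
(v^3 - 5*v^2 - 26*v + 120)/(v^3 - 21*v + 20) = (v - 6)/(v - 1)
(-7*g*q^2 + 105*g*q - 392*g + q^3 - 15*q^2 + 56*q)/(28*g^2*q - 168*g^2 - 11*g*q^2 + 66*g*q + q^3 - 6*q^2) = (q^2 - 15*q + 56)/(-4*g*q + 24*g + q^2 - 6*q)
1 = 1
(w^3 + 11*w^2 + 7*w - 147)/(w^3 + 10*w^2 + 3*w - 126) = (w + 7)/(w + 6)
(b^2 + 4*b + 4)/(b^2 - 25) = (b^2 + 4*b + 4)/(b^2 - 25)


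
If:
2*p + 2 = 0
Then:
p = -1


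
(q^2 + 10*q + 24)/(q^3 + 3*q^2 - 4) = (q^2 + 10*q + 24)/(q^3 + 3*q^2 - 4)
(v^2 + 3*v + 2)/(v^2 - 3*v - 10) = (v + 1)/(v - 5)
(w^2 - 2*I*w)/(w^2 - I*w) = (w - 2*I)/(w - I)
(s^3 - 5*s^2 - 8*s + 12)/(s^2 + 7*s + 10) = (s^2 - 7*s + 6)/(s + 5)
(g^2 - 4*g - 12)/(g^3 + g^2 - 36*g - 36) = (g + 2)/(g^2 + 7*g + 6)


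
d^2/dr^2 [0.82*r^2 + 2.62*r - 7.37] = 1.64000000000000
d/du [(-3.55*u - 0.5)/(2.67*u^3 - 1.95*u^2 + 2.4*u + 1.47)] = (18.957*u^3 - 2.9175*u^2 - 1.95*u - 4.0185)/(7.1289*u^6 - 10.413*u^5 + 16.6185*u^4 - 1.5102*u^3 + 0.0270000000000001*u^2 + 7.056*u + 2.1609)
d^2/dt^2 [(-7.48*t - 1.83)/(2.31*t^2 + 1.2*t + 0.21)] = (-(4.62*t + 1.2)*(7.48*t + 1.83)*(9.24*t + 2.4) + (103.6728*t + 26.4066)*(2.31*t^2 + 1.2*t + 0.21))/(2.31*t^2 + 1.2*t + 0.21)^3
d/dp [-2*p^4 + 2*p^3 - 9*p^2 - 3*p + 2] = -8*p^3 + 6*p^2 - 18*p - 3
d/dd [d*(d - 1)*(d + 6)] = 3*d^2 + 10*d - 6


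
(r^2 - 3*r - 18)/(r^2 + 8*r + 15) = (r - 6)/(r + 5)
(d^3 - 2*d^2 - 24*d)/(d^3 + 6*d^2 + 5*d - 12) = d*(d - 6)/(d^2 + 2*d - 3)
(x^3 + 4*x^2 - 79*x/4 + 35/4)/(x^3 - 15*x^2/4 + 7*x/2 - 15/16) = 4*(x + 7)/(4*x - 3)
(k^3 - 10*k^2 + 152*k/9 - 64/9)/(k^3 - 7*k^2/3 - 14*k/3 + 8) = (k^2 - 26*k/3 + 16/3)/(k^2 - k - 6)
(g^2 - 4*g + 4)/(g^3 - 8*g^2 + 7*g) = (g^2 - 4*g + 4)/(g*(g^2 - 8*g + 7))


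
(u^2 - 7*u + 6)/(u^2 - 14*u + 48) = (u - 1)/(u - 8)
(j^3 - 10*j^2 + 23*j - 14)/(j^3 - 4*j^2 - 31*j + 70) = (j - 1)/(j + 5)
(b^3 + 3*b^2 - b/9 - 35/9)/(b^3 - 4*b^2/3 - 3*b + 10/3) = (b + 7/3)/(b - 2)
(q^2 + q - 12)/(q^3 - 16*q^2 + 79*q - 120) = (q + 4)/(q^2 - 13*q + 40)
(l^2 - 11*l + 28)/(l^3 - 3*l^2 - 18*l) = (-l^2 + 11*l - 28)/(l*(-l^2 + 3*l + 18))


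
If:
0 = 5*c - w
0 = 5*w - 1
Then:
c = 1/25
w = 1/5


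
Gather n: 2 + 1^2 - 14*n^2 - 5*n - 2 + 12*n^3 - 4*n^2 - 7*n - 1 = 12*n^3 - 18*n^2 - 12*n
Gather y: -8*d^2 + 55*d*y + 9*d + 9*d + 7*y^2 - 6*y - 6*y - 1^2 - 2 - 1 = -8*d^2 + 18*d + 7*y^2 + y*(55*d - 12) - 4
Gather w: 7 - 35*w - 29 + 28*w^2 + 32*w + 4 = 28*w^2 - 3*w - 18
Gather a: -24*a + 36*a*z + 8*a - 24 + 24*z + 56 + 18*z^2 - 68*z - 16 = a*(36*z - 16) + 18*z^2 - 44*z + 16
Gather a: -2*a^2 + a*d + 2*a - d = -2*a^2 + a*(d + 2) - d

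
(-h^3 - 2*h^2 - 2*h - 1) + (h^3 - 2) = -2*h^2 - 2*h - 3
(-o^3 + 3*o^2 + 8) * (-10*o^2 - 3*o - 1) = 10*o^5 - 27*o^4 - 8*o^3 - 83*o^2 - 24*o - 8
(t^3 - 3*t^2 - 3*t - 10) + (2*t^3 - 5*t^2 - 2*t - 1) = 3*t^3 - 8*t^2 - 5*t - 11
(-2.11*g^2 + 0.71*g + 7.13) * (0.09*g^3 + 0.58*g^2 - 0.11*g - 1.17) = -0.1899*g^5 - 1.1599*g^4 + 1.2856*g^3 + 6.526*g^2 - 1.615*g - 8.3421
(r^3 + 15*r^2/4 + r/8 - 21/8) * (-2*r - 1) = -2*r^4 - 17*r^3/2 - 4*r^2 + 41*r/8 + 21/8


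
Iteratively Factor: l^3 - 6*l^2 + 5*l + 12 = (l - 4)*(l^2 - 2*l - 3) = (l - 4)*(l + 1)*(l - 3)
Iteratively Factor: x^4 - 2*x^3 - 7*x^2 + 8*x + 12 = (x + 1)*(x^3 - 3*x^2 - 4*x + 12) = (x + 1)*(x + 2)*(x^2 - 5*x + 6) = (x - 3)*(x + 1)*(x + 2)*(x - 2)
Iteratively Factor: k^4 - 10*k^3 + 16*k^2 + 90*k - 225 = (k - 5)*(k^3 - 5*k^2 - 9*k + 45) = (k - 5)*(k - 3)*(k^2 - 2*k - 15) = (k - 5)^2*(k - 3)*(k + 3)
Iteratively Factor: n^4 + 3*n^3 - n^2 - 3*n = (n - 1)*(n^3 + 4*n^2 + 3*n) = (n - 1)*(n + 3)*(n^2 + n) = n*(n - 1)*(n + 3)*(n + 1)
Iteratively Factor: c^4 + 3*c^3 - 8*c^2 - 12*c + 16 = (c + 4)*(c^3 - c^2 - 4*c + 4) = (c + 2)*(c + 4)*(c^2 - 3*c + 2) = (c - 2)*(c + 2)*(c + 4)*(c - 1)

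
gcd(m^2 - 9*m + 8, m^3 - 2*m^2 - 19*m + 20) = m - 1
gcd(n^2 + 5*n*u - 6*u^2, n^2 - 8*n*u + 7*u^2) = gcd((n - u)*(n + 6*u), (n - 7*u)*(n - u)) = -n + u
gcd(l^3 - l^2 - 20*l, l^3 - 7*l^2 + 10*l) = l^2 - 5*l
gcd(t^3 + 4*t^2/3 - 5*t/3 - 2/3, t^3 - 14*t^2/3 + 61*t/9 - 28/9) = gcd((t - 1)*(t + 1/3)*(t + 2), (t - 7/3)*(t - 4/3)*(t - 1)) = t - 1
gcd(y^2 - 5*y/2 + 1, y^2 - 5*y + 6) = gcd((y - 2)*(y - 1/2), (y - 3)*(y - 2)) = y - 2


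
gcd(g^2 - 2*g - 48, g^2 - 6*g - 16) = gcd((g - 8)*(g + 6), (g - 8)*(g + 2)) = g - 8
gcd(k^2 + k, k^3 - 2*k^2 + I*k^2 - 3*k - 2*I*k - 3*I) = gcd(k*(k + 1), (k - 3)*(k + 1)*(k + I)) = k + 1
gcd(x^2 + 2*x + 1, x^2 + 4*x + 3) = x + 1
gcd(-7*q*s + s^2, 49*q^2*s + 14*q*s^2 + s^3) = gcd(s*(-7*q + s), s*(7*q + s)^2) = s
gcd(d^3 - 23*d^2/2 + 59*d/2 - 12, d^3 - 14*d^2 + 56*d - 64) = d - 8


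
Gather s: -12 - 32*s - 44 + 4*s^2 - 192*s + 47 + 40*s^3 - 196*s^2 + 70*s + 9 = 40*s^3 - 192*s^2 - 154*s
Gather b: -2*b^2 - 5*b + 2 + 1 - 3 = -2*b^2 - 5*b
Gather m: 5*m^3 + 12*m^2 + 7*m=5*m^3 + 12*m^2 + 7*m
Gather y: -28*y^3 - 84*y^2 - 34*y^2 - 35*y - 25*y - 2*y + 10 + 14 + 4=-28*y^3 - 118*y^2 - 62*y + 28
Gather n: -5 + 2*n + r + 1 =2*n + r - 4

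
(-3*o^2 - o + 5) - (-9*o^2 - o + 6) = 6*o^2 - 1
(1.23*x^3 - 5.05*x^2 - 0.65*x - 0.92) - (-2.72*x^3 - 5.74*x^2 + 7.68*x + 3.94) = 3.95*x^3 + 0.69*x^2 - 8.33*x - 4.86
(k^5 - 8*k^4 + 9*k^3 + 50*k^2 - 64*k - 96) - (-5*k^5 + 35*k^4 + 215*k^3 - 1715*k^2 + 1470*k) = 6*k^5 - 43*k^4 - 206*k^3 + 1765*k^2 - 1534*k - 96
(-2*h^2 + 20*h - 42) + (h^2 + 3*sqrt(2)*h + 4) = -h^2 + 3*sqrt(2)*h + 20*h - 38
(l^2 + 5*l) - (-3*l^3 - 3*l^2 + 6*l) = 3*l^3 + 4*l^2 - l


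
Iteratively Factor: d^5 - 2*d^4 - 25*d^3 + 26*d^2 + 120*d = (d - 5)*(d^4 + 3*d^3 - 10*d^2 - 24*d) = (d - 5)*(d + 4)*(d^3 - d^2 - 6*d) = (d - 5)*(d - 3)*(d + 4)*(d^2 + 2*d) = d*(d - 5)*(d - 3)*(d + 4)*(d + 2)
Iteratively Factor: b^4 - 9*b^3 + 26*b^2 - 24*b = (b - 3)*(b^3 - 6*b^2 + 8*b) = b*(b - 3)*(b^2 - 6*b + 8) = b*(b - 3)*(b - 2)*(b - 4)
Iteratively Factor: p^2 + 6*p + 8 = (p + 4)*(p + 2)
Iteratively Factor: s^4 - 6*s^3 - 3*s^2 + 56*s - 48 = (s + 3)*(s^3 - 9*s^2 + 24*s - 16) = (s - 4)*(s + 3)*(s^2 - 5*s + 4) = (s - 4)^2*(s + 3)*(s - 1)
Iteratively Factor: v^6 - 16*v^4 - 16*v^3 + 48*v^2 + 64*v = (v - 2)*(v^5 + 2*v^4 - 12*v^3 - 40*v^2 - 32*v) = v*(v - 2)*(v^4 + 2*v^3 - 12*v^2 - 40*v - 32) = v*(v - 2)*(v + 2)*(v^3 - 12*v - 16) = v*(v - 4)*(v - 2)*(v + 2)*(v^2 + 4*v + 4) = v*(v - 4)*(v - 2)*(v + 2)^2*(v + 2)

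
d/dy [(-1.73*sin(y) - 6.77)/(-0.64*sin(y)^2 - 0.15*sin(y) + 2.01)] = (-8.6656*sin(y) + 0.5536*cos(2*y) - 5.0464)*cos(y)/(0.64*sin(y)^2 + 0.15*sin(y) - 2.01)^2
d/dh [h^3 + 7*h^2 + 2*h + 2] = 3*h^2 + 14*h + 2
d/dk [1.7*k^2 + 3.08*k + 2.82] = 3.4*k + 3.08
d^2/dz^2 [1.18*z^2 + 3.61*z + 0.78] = 2.36000000000000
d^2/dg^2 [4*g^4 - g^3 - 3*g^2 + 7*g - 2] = 48*g^2 - 6*g - 6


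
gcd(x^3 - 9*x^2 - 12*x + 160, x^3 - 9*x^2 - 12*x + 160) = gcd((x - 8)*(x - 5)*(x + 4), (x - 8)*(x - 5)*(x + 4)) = x^3 - 9*x^2 - 12*x + 160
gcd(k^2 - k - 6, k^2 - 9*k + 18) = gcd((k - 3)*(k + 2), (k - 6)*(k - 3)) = k - 3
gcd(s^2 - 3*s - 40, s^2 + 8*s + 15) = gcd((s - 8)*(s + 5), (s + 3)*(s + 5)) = s + 5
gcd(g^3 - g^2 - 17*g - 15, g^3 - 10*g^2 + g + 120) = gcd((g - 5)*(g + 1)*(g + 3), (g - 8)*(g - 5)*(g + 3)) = g^2 - 2*g - 15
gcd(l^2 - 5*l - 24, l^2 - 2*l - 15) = l + 3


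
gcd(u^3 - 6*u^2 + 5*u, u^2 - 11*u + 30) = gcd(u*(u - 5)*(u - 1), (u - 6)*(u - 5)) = u - 5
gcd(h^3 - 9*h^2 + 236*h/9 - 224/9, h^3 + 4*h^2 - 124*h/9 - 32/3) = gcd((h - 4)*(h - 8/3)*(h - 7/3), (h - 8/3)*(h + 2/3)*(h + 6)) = h - 8/3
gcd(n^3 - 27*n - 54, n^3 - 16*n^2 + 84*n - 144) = n - 6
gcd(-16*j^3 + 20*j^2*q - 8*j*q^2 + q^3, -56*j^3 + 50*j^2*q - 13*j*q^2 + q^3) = 8*j^2 - 6*j*q + q^2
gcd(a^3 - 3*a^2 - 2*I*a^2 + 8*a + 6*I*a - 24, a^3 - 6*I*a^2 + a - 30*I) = a + 2*I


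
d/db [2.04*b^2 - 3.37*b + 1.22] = 4.08*b - 3.37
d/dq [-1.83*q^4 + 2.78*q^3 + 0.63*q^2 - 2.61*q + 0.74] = -7.32*q^3 + 8.34*q^2 + 1.26*q - 2.61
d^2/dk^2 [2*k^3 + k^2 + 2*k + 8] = 12*k + 2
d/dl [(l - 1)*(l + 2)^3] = (l + 2)^2*(4*l - 1)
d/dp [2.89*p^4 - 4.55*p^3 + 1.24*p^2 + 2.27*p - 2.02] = 11.56*p^3 - 13.65*p^2 + 2.48*p + 2.27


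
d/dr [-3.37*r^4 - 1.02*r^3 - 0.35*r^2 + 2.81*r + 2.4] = -13.48*r^3 - 3.06*r^2 - 0.7*r + 2.81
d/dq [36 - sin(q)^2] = -sin(2*q)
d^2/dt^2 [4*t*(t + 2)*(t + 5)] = 24*t + 56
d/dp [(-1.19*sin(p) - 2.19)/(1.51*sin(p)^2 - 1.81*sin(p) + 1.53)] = (1.7969*sin(p)^2 + 6.6138*sin(p) - 5.7846)*cos(p)/(2.2801*sin(p)^4 - 5.4662*sin(p)^3 + 7.8967*sin(p)^2 - 5.5386*sin(p) + 2.3409)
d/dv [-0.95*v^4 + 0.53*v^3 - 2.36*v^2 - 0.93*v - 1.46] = -3.8*v^3 + 1.59*v^2 - 4.72*v - 0.93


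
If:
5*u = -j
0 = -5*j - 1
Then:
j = -1/5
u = 1/25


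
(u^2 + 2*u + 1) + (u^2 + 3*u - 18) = 2*u^2 + 5*u - 17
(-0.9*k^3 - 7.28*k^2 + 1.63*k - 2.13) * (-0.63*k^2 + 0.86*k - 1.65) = 0.567*k^5 + 3.8124*k^4 - 5.8027*k^3 + 14.7557*k^2 - 4.5213*k + 3.5145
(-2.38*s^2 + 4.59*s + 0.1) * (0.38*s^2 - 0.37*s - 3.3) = -0.9044*s^4 + 2.6248*s^3 + 6.1937*s^2 - 15.184*s - 0.33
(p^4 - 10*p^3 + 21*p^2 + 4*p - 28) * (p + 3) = p^5 - 7*p^4 - 9*p^3 + 67*p^2 - 16*p - 84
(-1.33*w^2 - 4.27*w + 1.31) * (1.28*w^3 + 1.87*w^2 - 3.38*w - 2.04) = -1.7024*w^5 - 7.9527*w^4 - 1.8127*w^3 + 19.5955*w^2 + 4.283*w - 2.6724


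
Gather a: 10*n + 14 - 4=10*n + 10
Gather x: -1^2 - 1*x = -x - 1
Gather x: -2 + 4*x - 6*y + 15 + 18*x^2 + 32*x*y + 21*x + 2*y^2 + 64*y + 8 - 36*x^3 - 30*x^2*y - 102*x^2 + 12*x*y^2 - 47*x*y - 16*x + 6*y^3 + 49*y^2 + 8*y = -36*x^3 + x^2*(-30*y - 84) + x*(12*y^2 - 15*y + 9) + 6*y^3 + 51*y^2 + 66*y + 21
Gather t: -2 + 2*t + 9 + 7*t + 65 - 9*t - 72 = 0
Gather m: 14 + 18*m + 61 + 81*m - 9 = 99*m + 66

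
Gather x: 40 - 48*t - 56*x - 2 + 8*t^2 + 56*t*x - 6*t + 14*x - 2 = 8*t^2 - 54*t + x*(56*t - 42) + 36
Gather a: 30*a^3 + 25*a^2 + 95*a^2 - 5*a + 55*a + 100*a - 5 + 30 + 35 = 30*a^3 + 120*a^2 + 150*a + 60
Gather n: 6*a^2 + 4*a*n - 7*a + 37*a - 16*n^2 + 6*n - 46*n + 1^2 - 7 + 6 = 6*a^2 + 30*a - 16*n^2 + n*(4*a - 40)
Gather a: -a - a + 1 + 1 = 2 - 2*a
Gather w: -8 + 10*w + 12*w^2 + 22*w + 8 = 12*w^2 + 32*w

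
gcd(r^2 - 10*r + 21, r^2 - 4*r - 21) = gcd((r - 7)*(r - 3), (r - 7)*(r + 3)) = r - 7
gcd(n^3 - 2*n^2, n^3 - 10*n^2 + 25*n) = n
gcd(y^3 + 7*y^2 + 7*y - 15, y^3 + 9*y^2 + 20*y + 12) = 1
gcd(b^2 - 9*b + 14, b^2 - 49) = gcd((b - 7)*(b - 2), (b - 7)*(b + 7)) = b - 7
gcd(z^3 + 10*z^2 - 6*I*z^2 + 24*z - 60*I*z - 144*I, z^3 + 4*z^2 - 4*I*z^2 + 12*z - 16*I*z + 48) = z^2 + z*(4 - 6*I) - 24*I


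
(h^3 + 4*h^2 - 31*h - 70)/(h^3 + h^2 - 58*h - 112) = (h - 5)/(h - 8)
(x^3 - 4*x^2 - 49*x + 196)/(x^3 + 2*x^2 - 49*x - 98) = (x - 4)/(x + 2)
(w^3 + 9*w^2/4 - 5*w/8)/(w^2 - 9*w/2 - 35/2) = w*(4*w - 1)/(4*(w - 7))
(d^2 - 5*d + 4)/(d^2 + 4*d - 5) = (d - 4)/(d + 5)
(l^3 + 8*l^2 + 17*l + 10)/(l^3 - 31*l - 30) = (l + 2)/(l - 6)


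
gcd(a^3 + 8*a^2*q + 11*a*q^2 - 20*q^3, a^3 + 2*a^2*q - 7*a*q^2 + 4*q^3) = -a^2 - 3*a*q + 4*q^2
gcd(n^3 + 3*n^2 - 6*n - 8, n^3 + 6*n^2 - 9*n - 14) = n^2 - n - 2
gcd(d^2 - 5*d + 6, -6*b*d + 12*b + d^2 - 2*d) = d - 2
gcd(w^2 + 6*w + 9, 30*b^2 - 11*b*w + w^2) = 1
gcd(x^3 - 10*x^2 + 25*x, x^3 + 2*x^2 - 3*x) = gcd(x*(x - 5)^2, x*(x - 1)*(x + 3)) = x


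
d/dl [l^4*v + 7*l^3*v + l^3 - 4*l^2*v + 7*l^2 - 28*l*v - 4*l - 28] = 4*l^3*v + 21*l^2*v + 3*l^2 - 8*l*v + 14*l - 28*v - 4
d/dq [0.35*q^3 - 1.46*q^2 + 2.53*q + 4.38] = 1.05*q^2 - 2.92*q + 2.53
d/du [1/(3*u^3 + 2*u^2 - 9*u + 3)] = (-9*u^2 - 4*u + 9)/(3*u^3 + 2*u^2 - 9*u + 3)^2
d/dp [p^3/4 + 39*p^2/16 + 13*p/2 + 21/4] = 3*p^2/4 + 39*p/8 + 13/2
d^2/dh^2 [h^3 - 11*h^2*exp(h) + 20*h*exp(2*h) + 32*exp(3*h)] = -11*h^2*exp(h) + 80*h*exp(2*h) - 44*h*exp(h) + 6*h + 288*exp(3*h) + 80*exp(2*h) - 22*exp(h)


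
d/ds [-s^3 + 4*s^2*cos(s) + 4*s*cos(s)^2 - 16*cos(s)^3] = -4*s^2*sin(s) - 3*s^2 - 4*s*sin(2*s) + 8*s*cos(s) + 48*sin(s)*cos(s)^2 + 4*cos(s)^2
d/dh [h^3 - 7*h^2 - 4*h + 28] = 3*h^2 - 14*h - 4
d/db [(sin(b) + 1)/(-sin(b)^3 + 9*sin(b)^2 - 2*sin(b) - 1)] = (2*sin(b)^3 - 6*sin(b)^2 - 18*sin(b) + 1)*cos(b)/(sin(b)^3 - 9*sin(b)^2 + 2*sin(b) + 1)^2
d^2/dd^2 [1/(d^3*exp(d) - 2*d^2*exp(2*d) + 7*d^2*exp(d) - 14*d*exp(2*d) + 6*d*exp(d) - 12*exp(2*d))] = ((d^3 - 2*d^2*exp(d) + 7*d^2 - 14*d*exp(d) + 6*d - 12*exp(d))*(-d^3 + 8*d^2*exp(d) - 13*d^2 + 72*d*exp(d) - 40*d + 108*exp(d) - 26) + 2*(d^3 - 4*d^2*exp(d) + 10*d^2 - 32*d*exp(d) + 20*d - 38*exp(d) + 6)^2)*exp(-d)/(d^3 - 2*d^2*exp(d) + 7*d^2 - 14*d*exp(d) + 6*d - 12*exp(d))^3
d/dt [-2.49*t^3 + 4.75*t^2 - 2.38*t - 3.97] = -7.47*t^2 + 9.5*t - 2.38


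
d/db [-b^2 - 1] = -2*b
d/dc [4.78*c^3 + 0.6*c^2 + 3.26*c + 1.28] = 14.34*c^2 + 1.2*c + 3.26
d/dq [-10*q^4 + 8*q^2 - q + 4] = -40*q^3 + 16*q - 1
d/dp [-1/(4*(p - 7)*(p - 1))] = (p - 4)/(2*(p - 7)^2*(p - 1)^2)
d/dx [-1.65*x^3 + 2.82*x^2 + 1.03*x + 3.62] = -4.95*x^2 + 5.64*x + 1.03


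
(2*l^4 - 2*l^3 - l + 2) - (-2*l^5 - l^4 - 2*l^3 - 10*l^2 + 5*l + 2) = 2*l^5 + 3*l^4 + 10*l^2 - 6*l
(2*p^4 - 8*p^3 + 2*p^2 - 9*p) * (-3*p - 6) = -6*p^5 + 12*p^4 + 42*p^3 + 15*p^2 + 54*p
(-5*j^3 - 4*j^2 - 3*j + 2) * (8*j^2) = -40*j^5 - 32*j^4 - 24*j^3 + 16*j^2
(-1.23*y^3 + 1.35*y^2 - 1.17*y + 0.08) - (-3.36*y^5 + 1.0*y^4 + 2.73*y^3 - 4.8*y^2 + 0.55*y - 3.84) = 3.36*y^5 - 1.0*y^4 - 3.96*y^3 + 6.15*y^2 - 1.72*y + 3.92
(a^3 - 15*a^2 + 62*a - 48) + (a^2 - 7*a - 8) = a^3 - 14*a^2 + 55*a - 56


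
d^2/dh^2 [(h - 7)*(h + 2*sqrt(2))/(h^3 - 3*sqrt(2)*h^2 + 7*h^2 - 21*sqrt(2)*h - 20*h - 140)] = 2*(h^6 - 21*h^5 + 6*sqrt(2)*h^5 - 123*h^4 + 84*sqrt(2)*h^4 - 376*sqrt(2)*h^3 + 973*h^3 - 1554*sqrt(2)*h^2 + 2352*h^2 - 18312*h + 9408*sqrt(2)*h - 16688*sqrt(2) + 15680)/(h^9 - 9*sqrt(2)*h^8 + 21*h^8 - 189*sqrt(2)*h^7 + 141*h^7 - 1017*sqrt(2)*h^6 + 217*h^6 - 762*h^5 + 3339*sqrt(2)*h^5 + 462*h^4 + 41382*sqrt(2)*h^4 + 9640*h^3 + 29358*sqrt(2)*h^3 - 529200*sqrt(2)*h^2 - 126840*h^2 - 1234800*sqrt(2)*h - 1176000*h - 2744000)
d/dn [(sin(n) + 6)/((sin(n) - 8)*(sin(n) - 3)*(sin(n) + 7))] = 2*(-sin(n)^3 - 7*sin(n)^2 + 24*sin(n) + 243)*cos(n)/((sin(n) - 8)^2*(sin(n) - 3)^2*(sin(n) + 7)^2)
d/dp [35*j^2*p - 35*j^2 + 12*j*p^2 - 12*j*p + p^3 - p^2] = 35*j^2 + 24*j*p - 12*j + 3*p^2 - 2*p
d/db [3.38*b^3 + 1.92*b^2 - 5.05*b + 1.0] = 10.14*b^2 + 3.84*b - 5.05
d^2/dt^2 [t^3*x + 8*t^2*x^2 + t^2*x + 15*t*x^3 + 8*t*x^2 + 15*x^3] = 2*x*(3*t + 8*x + 1)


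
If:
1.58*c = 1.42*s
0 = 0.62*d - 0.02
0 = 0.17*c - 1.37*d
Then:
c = 0.26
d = 0.03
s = 0.29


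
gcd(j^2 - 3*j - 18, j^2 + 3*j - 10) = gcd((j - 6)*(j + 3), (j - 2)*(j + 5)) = 1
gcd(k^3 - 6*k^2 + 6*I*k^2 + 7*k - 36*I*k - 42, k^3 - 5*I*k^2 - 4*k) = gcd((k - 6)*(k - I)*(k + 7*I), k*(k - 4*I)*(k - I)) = k - I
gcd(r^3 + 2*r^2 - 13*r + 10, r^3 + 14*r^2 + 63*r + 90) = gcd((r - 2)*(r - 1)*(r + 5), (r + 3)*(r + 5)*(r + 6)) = r + 5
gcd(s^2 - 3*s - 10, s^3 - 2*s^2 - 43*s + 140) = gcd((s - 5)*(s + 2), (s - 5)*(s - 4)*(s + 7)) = s - 5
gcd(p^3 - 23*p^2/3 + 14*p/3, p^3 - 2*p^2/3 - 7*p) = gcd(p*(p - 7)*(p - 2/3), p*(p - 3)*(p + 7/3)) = p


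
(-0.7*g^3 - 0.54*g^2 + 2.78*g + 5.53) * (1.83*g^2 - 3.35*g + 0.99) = -1.281*g^5 + 1.3568*g^4 + 6.2034*g^3 + 0.272300000000003*g^2 - 15.7733*g + 5.4747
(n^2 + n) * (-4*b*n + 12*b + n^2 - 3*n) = -4*b*n^3 + 8*b*n^2 + 12*b*n + n^4 - 2*n^3 - 3*n^2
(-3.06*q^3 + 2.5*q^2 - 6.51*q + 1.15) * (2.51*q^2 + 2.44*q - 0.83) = -7.6806*q^5 - 1.1914*q^4 - 7.7003*q^3 - 15.0729*q^2 + 8.2093*q - 0.9545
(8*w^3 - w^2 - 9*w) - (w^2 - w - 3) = 8*w^3 - 2*w^2 - 8*w + 3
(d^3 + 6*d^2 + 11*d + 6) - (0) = d^3 + 6*d^2 + 11*d + 6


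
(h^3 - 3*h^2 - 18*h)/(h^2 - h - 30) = h*(h + 3)/(h + 5)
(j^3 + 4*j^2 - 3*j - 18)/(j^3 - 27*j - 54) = (j - 2)/(j - 6)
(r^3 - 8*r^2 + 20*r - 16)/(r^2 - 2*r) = r - 6 + 8/r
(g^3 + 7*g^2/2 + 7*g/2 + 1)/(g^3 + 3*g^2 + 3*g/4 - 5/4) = 2*(2*g^2 + 5*g + 2)/(4*g^2 + 8*g - 5)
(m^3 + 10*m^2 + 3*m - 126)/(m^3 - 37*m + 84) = (m + 6)/(m - 4)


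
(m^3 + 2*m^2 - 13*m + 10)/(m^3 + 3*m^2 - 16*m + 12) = (m + 5)/(m + 6)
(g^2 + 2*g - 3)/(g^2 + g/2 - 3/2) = 2*(g + 3)/(2*g + 3)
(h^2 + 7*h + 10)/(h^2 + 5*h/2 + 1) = 2*(h + 5)/(2*h + 1)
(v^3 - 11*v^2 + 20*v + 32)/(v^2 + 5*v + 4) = (v^2 - 12*v + 32)/(v + 4)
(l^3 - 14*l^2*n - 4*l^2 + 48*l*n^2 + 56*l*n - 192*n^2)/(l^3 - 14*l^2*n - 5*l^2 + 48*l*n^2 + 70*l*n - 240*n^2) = (l - 4)/(l - 5)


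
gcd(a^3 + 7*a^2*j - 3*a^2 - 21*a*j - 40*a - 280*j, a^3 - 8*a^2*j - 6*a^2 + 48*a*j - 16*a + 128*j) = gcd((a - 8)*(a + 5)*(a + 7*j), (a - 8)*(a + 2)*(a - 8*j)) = a - 8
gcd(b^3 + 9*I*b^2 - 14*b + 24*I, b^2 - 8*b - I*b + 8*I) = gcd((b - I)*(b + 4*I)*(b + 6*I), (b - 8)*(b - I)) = b - I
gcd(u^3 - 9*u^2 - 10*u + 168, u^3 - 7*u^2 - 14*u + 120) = u^2 - 2*u - 24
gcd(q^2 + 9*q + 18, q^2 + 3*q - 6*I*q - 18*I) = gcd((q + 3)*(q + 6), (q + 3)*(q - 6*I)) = q + 3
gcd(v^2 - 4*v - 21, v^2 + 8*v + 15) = v + 3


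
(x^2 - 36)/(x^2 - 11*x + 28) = (x^2 - 36)/(x^2 - 11*x + 28)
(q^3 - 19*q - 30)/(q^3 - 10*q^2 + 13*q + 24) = (q^3 - 19*q - 30)/(q^3 - 10*q^2 + 13*q + 24)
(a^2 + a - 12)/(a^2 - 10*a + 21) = (a + 4)/(a - 7)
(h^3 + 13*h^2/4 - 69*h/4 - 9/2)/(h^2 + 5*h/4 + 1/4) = (h^2 + 3*h - 18)/(h + 1)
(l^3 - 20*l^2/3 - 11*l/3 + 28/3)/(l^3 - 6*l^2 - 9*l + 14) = (l + 4/3)/(l + 2)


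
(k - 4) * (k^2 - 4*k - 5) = k^3 - 8*k^2 + 11*k + 20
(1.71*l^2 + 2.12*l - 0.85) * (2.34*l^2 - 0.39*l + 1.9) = 4.0014*l^4 + 4.2939*l^3 + 0.4332*l^2 + 4.3595*l - 1.615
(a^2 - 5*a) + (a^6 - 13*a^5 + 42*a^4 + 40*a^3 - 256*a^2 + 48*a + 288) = a^6 - 13*a^5 + 42*a^4 + 40*a^3 - 255*a^2 + 43*a + 288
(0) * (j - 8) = 0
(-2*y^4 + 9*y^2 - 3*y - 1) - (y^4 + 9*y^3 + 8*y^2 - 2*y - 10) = -3*y^4 - 9*y^3 + y^2 - y + 9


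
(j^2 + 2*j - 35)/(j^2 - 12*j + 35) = (j + 7)/(j - 7)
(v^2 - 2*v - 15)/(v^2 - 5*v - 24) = (v - 5)/(v - 8)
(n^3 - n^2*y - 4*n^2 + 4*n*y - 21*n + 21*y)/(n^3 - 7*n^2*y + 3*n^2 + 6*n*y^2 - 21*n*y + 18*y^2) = (7 - n)/(-n + 6*y)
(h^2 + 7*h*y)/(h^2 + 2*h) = (h + 7*y)/(h + 2)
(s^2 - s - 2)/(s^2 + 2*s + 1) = (s - 2)/(s + 1)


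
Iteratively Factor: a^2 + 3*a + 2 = (a + 2)*(a + 1)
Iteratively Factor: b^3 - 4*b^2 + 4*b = (b - 2)*(b^2 - 2*b) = (b - 2)^2*(b)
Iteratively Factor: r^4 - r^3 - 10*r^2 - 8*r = (r + 2)*(r^3 - 3*r^2 - 4*r) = (r + 1)*(r + 2)*(r^2 - 4*r) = (r - 4)*(r + 1)*(r + 2)*(r)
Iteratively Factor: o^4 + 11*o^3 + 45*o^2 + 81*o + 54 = (o + 3)*(o^3 + 8*o^2 + 21*o + 18) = (o + 2)*(o + 3)*(o^2 + 6*o + 9) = (o + 2)*(o + 3)^2*(o + 3)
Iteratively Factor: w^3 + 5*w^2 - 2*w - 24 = (w + 4)*(w^2 + w - 6) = (w + 3)*(w + 4)*(w - 2)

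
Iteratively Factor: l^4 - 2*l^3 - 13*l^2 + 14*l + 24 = (l + 1)*(l^3 - 3*l^2 - 10*l + 24) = (l - 4)*(l + 1)*(l^2 + l - 6) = (l - 4)*(l - 2)*(l + 1)*(l + 3)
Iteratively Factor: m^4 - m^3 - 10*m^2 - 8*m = (m + 2)*(m^3 - 3*m^2 - 4*m) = (m - 4)*(m + 2)*(m^2 + m) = m*(m - 4)*(m + 2)*(m + 1)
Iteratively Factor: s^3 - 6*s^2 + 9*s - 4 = (s - 1)*(s^2 - 5*s + 4) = (s - 4)*(s - 1)*(s - 1)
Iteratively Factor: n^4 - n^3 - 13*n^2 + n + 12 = (n - 1)*(n^3 - 13*n - 12) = (n - 1)*(n + 3)*(n^2 - 3*n - 4) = (n - 4)*(n - 1)*(n + 3)*(n + 1)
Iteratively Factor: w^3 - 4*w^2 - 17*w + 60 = (w - 5)*(w^2 + w - 12) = (w - 5)*(w - 3)*(w + 4)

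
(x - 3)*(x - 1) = x^2 - 4*x + 3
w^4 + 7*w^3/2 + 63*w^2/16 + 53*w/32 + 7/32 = (w + 1/4)*(w + 1/2)*(w + 1)*(w + 7/4)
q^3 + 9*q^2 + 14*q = q*(q + 2)*(q + 7)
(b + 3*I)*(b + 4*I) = b^2 + 7*I*b - 12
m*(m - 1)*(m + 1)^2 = m^4 + m^3 - m^2 - m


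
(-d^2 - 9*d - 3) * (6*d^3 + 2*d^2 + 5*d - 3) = -6*d^5 - 56*d^4 - 41*d^3 - 48*d^2 + 12*d + 9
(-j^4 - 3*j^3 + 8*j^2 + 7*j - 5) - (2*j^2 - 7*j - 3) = -j^4 - 3*j^3 + 6*j^2 + 14*j - 2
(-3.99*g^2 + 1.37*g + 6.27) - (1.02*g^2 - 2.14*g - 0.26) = -5.01*g^2 + 3.51*g + 6.53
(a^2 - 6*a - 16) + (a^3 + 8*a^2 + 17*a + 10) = a^3 + 9*a^2 + 11*a - 6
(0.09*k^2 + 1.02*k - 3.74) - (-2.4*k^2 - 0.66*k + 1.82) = 2.49*k^2 + 1.68*k - 5.56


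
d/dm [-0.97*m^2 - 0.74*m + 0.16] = -1.94*m - 0.74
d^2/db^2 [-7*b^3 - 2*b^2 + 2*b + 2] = -42*b - 4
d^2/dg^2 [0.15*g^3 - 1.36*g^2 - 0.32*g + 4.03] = 0.9*g - 2.72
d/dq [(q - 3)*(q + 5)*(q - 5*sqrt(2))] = 3*q^2 - 10*sqrt(2)*q + 4*q - 15 - 10*sqrt(2)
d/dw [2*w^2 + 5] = 4*w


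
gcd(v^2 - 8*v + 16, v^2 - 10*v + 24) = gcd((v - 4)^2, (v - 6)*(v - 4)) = v - 4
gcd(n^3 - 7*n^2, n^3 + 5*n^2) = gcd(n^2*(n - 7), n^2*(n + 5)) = n^2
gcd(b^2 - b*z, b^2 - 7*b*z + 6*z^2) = -b + z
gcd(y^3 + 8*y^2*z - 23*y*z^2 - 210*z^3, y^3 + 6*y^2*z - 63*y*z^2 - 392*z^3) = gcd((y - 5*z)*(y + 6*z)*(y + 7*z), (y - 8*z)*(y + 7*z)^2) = y + 7*z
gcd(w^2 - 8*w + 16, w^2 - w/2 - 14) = w - 4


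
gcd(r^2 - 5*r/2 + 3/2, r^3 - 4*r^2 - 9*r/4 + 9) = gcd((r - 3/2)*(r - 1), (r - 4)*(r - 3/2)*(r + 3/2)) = r - 3/2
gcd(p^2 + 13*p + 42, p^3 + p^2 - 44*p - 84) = p + 6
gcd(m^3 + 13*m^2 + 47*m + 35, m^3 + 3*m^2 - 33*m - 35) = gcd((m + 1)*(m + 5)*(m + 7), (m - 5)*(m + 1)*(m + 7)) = m^2 + 8*m + 7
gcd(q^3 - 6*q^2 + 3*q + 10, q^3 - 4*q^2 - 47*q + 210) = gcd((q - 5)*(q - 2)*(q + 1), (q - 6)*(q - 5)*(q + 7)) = q - 5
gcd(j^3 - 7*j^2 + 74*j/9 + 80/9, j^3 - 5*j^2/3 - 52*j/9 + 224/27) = j - 8/3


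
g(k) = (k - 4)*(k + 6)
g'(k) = 2*k + 2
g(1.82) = -17.05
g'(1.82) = 5.64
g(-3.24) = -19.98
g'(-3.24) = -4.48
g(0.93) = -21.28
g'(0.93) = 3.86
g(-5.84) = -1.57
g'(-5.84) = -9.68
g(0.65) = -22.28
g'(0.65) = 3.30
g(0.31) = -23.28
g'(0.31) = 2.62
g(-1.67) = -24.55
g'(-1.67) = -1.34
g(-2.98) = -21.08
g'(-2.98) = -3.96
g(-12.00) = 96.00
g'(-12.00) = -22.00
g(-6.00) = 0.00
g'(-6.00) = -10.00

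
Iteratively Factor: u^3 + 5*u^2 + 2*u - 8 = (u + 4)*(u^2 + u - 2) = (u + 2)*(u + 4)*(u - 1)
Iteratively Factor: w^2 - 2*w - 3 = (w - 3)*(w + 1)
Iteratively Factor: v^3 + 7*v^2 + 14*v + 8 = (v + 1)*(v^2 + 6*v + 8) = (v + 1)*(v + 4)*(v + 2)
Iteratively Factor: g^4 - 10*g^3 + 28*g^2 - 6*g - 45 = (g - 3)*(g^3 - 7*g^2 + 7*g + 15) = (g - 3)^2*(g^2 - 4*g - 5) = (g - 5)*(g - 3)^2*(g + 1)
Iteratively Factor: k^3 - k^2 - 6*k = (k - 3)*(k^2 + 2*k) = (k - 3)*(k + 2)*(k)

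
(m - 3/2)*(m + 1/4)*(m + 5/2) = m^3 + 5*m^2/4 - 7*m/2 - 15/16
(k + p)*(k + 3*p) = k^2 + 4*k*p + 3*p^2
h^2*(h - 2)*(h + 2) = h^4 - 4*h^2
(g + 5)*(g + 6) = g^2 + 11*g + 30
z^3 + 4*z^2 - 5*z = z*(z - 1)*(z + 5)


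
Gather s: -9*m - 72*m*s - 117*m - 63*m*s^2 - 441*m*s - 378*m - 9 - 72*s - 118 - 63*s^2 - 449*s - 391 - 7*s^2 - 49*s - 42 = -504*m + s^2*(-63*m - 70) + s*(-513*m - 570) - 560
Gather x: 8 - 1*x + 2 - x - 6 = 4 - 2*x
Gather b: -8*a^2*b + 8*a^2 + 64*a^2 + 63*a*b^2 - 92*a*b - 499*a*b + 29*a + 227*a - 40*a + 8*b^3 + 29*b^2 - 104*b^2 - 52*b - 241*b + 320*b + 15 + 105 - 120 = 72*a^2 + 216*a + 8*b^3 + b^2*(63*a - 75) + b*(-8*a^2 - 591*a + 27)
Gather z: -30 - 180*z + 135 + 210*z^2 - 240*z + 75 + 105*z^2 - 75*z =315*z^2 - 495*z + 180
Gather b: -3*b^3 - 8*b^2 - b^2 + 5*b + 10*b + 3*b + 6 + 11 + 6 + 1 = -3*b^3 - 9*b^2 + 18*b + 24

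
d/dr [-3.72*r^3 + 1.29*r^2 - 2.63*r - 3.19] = -11.16*r^2 + 2.58*r - 2.63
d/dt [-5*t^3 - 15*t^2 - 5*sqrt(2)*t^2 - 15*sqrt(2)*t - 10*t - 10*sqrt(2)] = -15*t^2 - 30*t - 10*sqrt(2)*t - 15*sqrt(2) - 10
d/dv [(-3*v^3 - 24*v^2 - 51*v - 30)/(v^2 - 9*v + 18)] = 3*(-v^4 + 18*v^3 + 35*v^2 - 268*v - 396)/(v^4 - 18*v^3 + 117*v^2 - 324*v + 324)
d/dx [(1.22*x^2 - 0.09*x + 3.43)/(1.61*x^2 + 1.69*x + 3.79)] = (2.2067*x^2 - 1.797*x - 6.1378)/(2.5921*x^4 + 5.4418*x^3 + 15.0599*x^2 + 12.8102*x + 14.3641)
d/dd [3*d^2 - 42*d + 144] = 6*d - 42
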